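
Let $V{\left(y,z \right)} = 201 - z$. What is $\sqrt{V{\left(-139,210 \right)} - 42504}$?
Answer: $i \sqrt{42513} \approx 206.19 i$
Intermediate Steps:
$\sqrt{V{\left(-139,210 \right)} - 42504} = \sqrt{\left(201 - 210\right) - 42504} = \sqrt{-9 - 42504} = \sqrt{-42513} = i \sqrt{42513}$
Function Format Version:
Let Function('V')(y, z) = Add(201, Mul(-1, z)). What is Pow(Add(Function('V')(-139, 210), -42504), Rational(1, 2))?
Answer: Mul(I, Pow(42513, Rational(1, 2))) ≈ Mul(206.19, I)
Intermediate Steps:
Pow(Add(Function('V')(-139, 210), -42504), Rational(1, 2)) = Pow(Add(Add(201, Mul(-1, 210)), -42504), Rational(1, 2)) = Pow(Add(Add(201, -210), -42504), Rational(1, 2)) = Pow(Add(-9, -42504), Rational(1, 2)) = Pow(-42513, Rational(1, 2)) = Mul(I, Pow(42513, Rational(1, 2)))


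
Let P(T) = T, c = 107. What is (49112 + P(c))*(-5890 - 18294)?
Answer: -1190312296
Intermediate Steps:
(49112 + P(c))*(-5890 - 18294) = (49112 + 107)*(-5890 - 18294) = 49219*(-24184) = -1190312296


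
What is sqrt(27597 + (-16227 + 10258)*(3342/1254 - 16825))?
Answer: sqrt(4387324627785)/209 ≈ 10022.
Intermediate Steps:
sqrt(27597 + (-16227 + 10258)*(3342/1254 - 16825)) = sqrt(27597 - 5969*(3342*(1/1254) - 16825)) = sqrt(27597 - 5969*(557/209 - 16825)) = sqrt(27597 - 5969*(-3515868/209)) = sqrt(27597 + 20986216092/209) = sqrt(20991983865/209) = sqrt(4387324627785)/209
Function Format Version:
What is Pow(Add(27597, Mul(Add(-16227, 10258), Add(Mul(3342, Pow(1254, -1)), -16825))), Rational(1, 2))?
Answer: Mul(Rational(1, 209), Pow(4387324627785, Rational(1, 2))) ≈ 10022.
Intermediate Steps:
Pow(Add(27597, Mul(Add(-16227, 10258), Add(Mul(3342, Pow(1254, -1)), -16825))), Rational(1, 2)) = Pow(Add(27597, Mul(-5969, Add(Mul(3342, Rational(1, 1254)), -16825))), Rational(1, 2)) = Pow(Add(27597, Mul(-5969, Add(Rational(557, 209), -16825))), Rational(1, 2)) = Pow(Add(27597, Mul(-5969, Rational(-3515868, 209))), Rational(1, 2)) = Pow(Add(27597, Rational(20986216092, 209)), Rational(1, 2)) = Pow(Rational(20991983865, 209), Rational(1, 2)) = Mul(Rational(1, 209), Pow(4387324627785, Rational(1, 2)))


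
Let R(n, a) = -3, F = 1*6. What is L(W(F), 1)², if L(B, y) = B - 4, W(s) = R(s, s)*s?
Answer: 484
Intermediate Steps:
F = 6
W(s) = -3*s
L(B, y) = -4 + B
L(W(F), 1)² = (-4 - 3*6)² = (-4 - 18)² = (-22)² = 484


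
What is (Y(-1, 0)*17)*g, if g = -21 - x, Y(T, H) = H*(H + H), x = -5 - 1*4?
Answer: 0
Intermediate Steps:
x = -9 (x = -5 - 4 = -9)
Y(T, H) = 2*H**2 (Y(T, H) = H*(2*H) = 2*H**2)
g = -12 (g = -21 - 1*(-9) = -21 + 9 = -12)
(Y(-1, 0)*17)*g = ((2*0**2)*17)*(-12) = ((2*0)*17)*(-12) = (0*17)*(-12) = 0*(-12) = 0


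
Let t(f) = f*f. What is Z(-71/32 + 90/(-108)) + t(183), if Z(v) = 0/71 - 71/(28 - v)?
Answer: 99823893/2981 ≈ 33487.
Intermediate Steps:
Z(v) = -71/(28 - v) (Z(v) = 0*(1/71) - 71/(28 - v) = 0 - 71/(28 - v) = -71/(28 - v))
t(f) = f²
Z(-71/32 + 90/(-108)) + t(183) = 71/(-28 + (-71/32 + 90/(-108))) + 183² = 71/(-28 + (-71*1/32 + 90*(-1/108))) + 33489 = 71/(-28 + (-71/32 - ⅚)) + 33489 = 71/(-28 - 293/96) + 33489 = 71/(-2981/96) + 33489 = 71*(-96/2981) + 33489 = -6816/2981 + 33489 = 99823893/2981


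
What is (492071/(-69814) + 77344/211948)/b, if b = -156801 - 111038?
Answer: 24723442573/990799247282702 ≈ 2.4953e-5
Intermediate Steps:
b = -267839
(492071/(-69814) + 77344/211948)/b = (492071/(-69814) + 77344/211948)/(-267839) = (492071*(-1/69814) + 77344*(1/211948))*(-1/267839) = (-492071/69814 + 19336/52987)*(-1/267839) = -24723442573/3699234418*(-1/267839) = 24723442573/990799247282702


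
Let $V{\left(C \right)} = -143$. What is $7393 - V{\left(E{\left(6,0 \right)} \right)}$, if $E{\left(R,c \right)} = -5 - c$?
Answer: $7536$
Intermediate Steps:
$7393 - V{\left(E{\left(6,0 \right)} \right)} = 7393 - -143 = 7393 + 143 = 7536$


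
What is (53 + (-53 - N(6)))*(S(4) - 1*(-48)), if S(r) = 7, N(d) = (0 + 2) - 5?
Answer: 165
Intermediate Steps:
N(d) = -3 (N(d) = 2 - 5 = -3)
(53 + (-53 - N(6)))*(S(4) - 1*(-48)) = (53 + (-53 - 1*(-3)))*(7 - 1*(-48)) = (53 + (-53 + 3))*(7 + 48) = (53 - 50)*55 = 3*55 = 165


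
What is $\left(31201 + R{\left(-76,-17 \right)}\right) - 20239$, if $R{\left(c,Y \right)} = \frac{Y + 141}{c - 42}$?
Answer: $\frac{646696}{59} \approx 10961.0$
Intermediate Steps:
$R{\left(c,Y \right)} = \frac{141 + Y}{-42 + c}$
$\left(31201 + R{\left(-76,-17 \right)}\right) - 20239 = \left(31201 + \frac{141 - 17}{-42 - 76}\right) - 20239 = \left(31201 + \frac{1}{-118} \cdot 124\right) - 20239 = \left(31201 - \frac{62}{59}\right) - 20239 = \frac{1840797}{59} - 20239 = \frac{646696}{59}$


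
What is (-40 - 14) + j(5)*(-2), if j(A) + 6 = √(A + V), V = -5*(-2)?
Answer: -42 - 2*√15 ≈ -49.746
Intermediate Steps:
V = 10
j(A) = -6 + √(10 + A) (j(A) = -6 + √(A + 10) = -6 + √(10 + A))
(-40 - 14) + j(5)*(-2) = (-40 - 14) + (-6 + √(10 + 5))*(-2) = -54 + (-6 + √15)*(-2) = -54 + (12 - 2*√15) = -42 - 2*√15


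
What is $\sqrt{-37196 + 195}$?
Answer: $i \sqrt{37001} \approx 192.36 i$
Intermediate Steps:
$\sqrt{-37196 + 195} = \sqrt{-37001} = i \sqrt{37001}$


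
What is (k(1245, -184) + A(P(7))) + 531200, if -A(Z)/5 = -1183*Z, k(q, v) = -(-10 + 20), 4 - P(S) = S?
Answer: 513445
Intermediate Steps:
P(S) = 4 - S
k(q, v) = -10 (k(q, v) = -1*10 = -10)
A(Z) = 5915*Z (A(Z) = -(-5915)*Z = 5915*Z)
(k(1245, -184) + A(P(7))) + 531200 = (-10 + 5915*(4 - 1*7)) + 531200 = (-10 + 5915*(4 - 7)) + 531200 = (-10 + 5915*(-3)) + 531200 = (-10 - 17745) + 531200 = -17755 + 531200 = 513445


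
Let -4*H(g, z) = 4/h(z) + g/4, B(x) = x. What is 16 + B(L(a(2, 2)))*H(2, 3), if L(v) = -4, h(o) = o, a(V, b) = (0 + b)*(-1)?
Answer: 107/6 ≈ 17.833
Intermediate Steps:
a(V, b) = -b (a(V, b) = b*(-1) = -b)
H(g, z) = -1/z - g/16 (H(g, z) = -(4/z + g/4)/4 = -1/z - g/16)
16 + B(L(a(2, 2)))*H(2, 3) = 16 - 4*(-1/3 - 1/16*2) = 16 - 4*(-1*⅓ - ⅛) = 16 - 4*(-⅓ - ⅛) = 16 - 4*(-11/24) = 16 + 11/6 = 107/6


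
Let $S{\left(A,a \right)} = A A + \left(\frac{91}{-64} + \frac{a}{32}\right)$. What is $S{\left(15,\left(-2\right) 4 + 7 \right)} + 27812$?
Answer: $\frac{1794275}{64} \approx 28036.0$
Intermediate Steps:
$S{\left(A,a \right)} = - \frac{91}{64} + A^{2} + \frac{a}{32}$ ($S{\left(A,a \right)} = A^{2} + \left(91 \left(- \frac{1}{64}\right) + a \frac{1}{32}\right) = A^{2} + \left(- \frac{91}{64} + \frac{a}{32}\right) = - \frac{91}{64} + A^{2} + \frac{a}{32}$)
$S{\left(15,\left(-2\right) 4 + 7 \right)} + 27812 = \left(- \frac{91}{64} + 15^{2} + \frac{\left(-2\right) 4 + 7}{32}\right) + 27812 = \left(- \frac{91}{64} + 225 + \frac{-8 + 7}{32}\right) + 27812 = \left(- \frac{91}{64} + 225 + \frac{1}{32} \left(-1\right)\right) + 27812 = \left(- \frac{91}{64} + 225 - \frac{1}{32}\right) + 27812 = \frac{14307}{64} + 27812 = \frac{1794275}{64}$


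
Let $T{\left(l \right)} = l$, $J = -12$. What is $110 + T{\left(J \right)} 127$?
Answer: $-1414$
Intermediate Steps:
$110 + T{\left(J \right)} 127 = 110 - 1524 = -1414$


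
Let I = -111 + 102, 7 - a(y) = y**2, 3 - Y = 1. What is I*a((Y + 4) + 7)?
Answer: 1458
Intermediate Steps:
Y = 2 (Y = 3 - 1*1 = 3 - 1 = 2)
a(y) = 7 - y**2
I = -9
I*a((Y + 4) + 7) = -9*(7 - ((2 + 4) + 7)**2) = -9*(7 - (6 + 7)**2) = -9*(7 - 1*13**2) = -9*(7 - 1*169) = -9*(7 - 169) = -9*(-162) = 1458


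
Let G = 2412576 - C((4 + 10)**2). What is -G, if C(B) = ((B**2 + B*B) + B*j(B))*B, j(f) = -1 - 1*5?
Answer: 12416000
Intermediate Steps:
j(f) = -6 (j(f) = -1 - 5 = -6)
C(B) = B*(-6*B + 2*B**2) (C(B) = ((B**2 + B*B) + B*(-6))*B = ((B**2 + B**2) - 6*B)*B = (2*B**2 - 6*B)*B = (-6*B + 2*B**2)*B = B*(-6*B + 2*B**2))
G = -12416000 (G = 2412576 - 2*((4 + 10)**2)**2*(-3 + (4 + 10)**2) = 2412576 - 2*(14**2)**2*(-3 + 14**2) = 2412576 - 2*196**2*(-3 + 196) = 2412576 - 2*38416*193 = 2412576 - 1*14828576 = 2412576 - 14828576 = -12416000)
-G = -1*(-12416000) = 12416000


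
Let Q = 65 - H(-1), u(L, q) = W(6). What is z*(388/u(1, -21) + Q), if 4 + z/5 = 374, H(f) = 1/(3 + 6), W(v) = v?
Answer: 2157100/9 ≈ 2.3968e+5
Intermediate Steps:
H(f) = 1/9
z = 1850 (z = -20 + 5*374 = -20 + 1870 = 1850)
u(L, q) = 6
Q = 584/9 (Q = 65 - 1*1/9 = 65 - 1/9 = 584/9 ≈ 64.889)
z*(388/u(1, -21) + Q) = 1850*(388/6 + 584/9) = 1850*(388*(1/6) + 584/9) = 1850*(194/3 + 584/9) = 1850*(1166/9) = 2157100/9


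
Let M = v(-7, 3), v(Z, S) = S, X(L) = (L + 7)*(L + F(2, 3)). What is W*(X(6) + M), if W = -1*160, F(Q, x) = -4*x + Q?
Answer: 7840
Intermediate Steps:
F(Q, x) = Q - 4*x
X(L) = (-10 + L)*(7 + L) (X(L) = (L + 7)*(L + (2 - 4*3)) = (7 + L)*(L + (2 - 12)) = (7 + L)*(L - 10) = (7 + L)*(-10 + L) = (-10 + L)*(7 + L))
M = 3
W = -160
W*(X(6) + M) = -160*((-70 + 6² - 3*6) + 3) = -160*((-70 + 36 - 18) + 3) = -160*(-52 + 3) = -160*(-49) = 7840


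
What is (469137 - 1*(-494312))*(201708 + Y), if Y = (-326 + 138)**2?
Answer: 228387512348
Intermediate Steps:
Y = 35344 (Y = (-188)**2 = 35344)
(469137 - 1*(-494312))*(201708 + Y) = (469137 - 1*(-494312))*(201708 + 35344) = (469137 + 494312)*237052 = 963449*237052 = 228387512348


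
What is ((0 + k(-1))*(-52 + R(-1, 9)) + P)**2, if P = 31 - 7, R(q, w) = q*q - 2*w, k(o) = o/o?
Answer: 2025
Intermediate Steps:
k(o) = 1
R(q, w) = q**2 - 2*w
P = 24
((0 + k(-1))*(-52 + R(-1, 9)) + P)**2 = ((0 + 1)*(-52 + ((-1)**2 - 2*9)) + 24)**2 = (1*(-52 + (1 - 18)) + 24)**2 = (1*(-52 - 17) + 24)**2 = (1*(-69) + 24)**2 = (-69 + 24)**2 = (-45)**2 = 2025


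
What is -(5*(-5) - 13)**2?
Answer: -1444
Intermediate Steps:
-(5*(-5) - 13)**2 = -(-25 - 13)**2 = -1*(-38)**2 = -1*1444 = -1444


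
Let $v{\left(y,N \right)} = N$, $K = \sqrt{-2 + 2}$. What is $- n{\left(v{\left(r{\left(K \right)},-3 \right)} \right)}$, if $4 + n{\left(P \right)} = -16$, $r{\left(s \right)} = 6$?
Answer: $20$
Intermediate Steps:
$K = 0$ ($K = \sqrt{0} = 0$)
$n{\left(P \right)} = -20$ ($n{\left(P \right)} = -4 - 16 = -20$)
$- n{\left(v{\left(r{\left(K \right)},-3 \right)} \right)} = \left(-1\right) \left(-20\right) = 20$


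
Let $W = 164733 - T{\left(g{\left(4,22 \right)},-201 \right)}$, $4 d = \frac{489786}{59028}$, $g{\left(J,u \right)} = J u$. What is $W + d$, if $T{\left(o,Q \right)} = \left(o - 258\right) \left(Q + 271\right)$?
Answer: $\frac{6950943447}{39352} \approx 1.7664 \cdot 10^{5}$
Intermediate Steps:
$T{\left(o,Q \right)} = \left(-258 + o\right) \left(271 + Q\right)$
$d = \frac{81631}{39352}$ ($d = \frac{489786 \cdot \frac{1}{59028}}{4} = \frac{1}{4} \cdot \frac{81631}{9838} = \frac{81631}{39352} \approx 2.0744$)
$W = 176633$ ($W = 164733 - \left(-69918 - -51858 + 271 \cdot 4 \cdot 22 - 201 \cdot 4 \cdot 22\right) = 164733 - \left(-69918 + 51858 + 271 \cdot 88 - 17688\right) = 164733 - \left(-69918 + 51858 + 23848 - 17688\right) = 164733 - -11900 = 164733 + 11900 = 176633$)
$W + d = 176633 + \frac{81631}{39352} = \frac{6950943447}{39352}$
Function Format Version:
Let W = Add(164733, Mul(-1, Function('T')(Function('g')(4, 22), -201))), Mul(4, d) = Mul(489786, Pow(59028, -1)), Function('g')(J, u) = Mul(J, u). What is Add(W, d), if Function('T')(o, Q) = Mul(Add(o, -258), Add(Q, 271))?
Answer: Rational(6950943447, 39352) ≈ 1.7664e+5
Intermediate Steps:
Function('T')(o, Q) = Mul(Add(-258, o), Add(271, Q))
d = Rational(81631, 39352) (d = Mul(Rational(1, 4), Mul(489786, Pow(59028, -1))) = Mul(Rational(1, 4), Mul(489786, Rational(1, 59028))) = Mul(Rational(1, 4), Rational(81631, 9838)) = Rational(81631, 39352) ≈ 2.0744)
W = 176633 (W = Add(164733, Mul(-1, Add(-69918, Mul(-258, -201), Mul(271, Mul(4, 22)), Mul(-201, Mul(4, 22))))) = Add(164733, Mul(-1, Add(-69918, 51858, Mul(271, 88), Mul(-201, 88)))) = Add(164733, Mul(-1, Add(-69918, 51858, 23848, -17688))) = Add(164733, Mul(-1, -11900)) = Add(164733, 11900) = 176633)
Add(W, d) = Add(176633, Rational(81631, 39352)) = Rational(6950943447, 39352)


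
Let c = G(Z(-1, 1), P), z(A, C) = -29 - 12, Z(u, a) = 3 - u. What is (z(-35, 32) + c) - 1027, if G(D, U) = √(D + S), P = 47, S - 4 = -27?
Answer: -1068 + I*√19 ≈ -1068.0 + 4.3589*I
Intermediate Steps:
S = -23 (S = 4 - 27 = -23)
G(D, U) = √(-23 + D) (G(D, U) = √(D - 23) = √(-23 + D))
z(A, C) = -41
c = I*√19 (c = √(-23 + (3 - 1*(-1))) = √(-23 + (3 + 1)) = √(-23 + 4) = √(-19) = I*√19 ≈ 4.3589*I)
(z(-35, 32) + c) - 1027 = (-41 + I*√19) - 1027 = -1068 + I*√19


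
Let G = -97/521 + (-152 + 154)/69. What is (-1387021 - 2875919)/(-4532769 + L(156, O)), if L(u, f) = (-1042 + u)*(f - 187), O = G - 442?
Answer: 153248430060/142909343989 ≈ 1.0723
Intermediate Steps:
G = -5651/35949 (G = -97*1/521 + 2*(1/69) = -97/521 + 2/69 = -5651/35949 ≈ -0.15719)
O = -15895109/35949 (O = -5651/35949 - 442 = -15895109/35949 ≈ -442.16)
L(u, f) = (-1042 + u)*(-187 + f)
(-1387021 - 2875919)/(-4532769 + L(156, O)) = (-1387021 - 2875919)/(-4532769 + (194854 - 1042*(-15895109/35949) - 187*156 - 15895109/35949*156)) = -4262940/(-4532769 + (194854 + 31790218/69 - 29172 - 826545668/11983)) = -4262940/(-4532769 + 20039168792/35949) = -4262940/(-142909343989/35949) = -4262940*(-35949/142909343989) = 153248430060/142909343989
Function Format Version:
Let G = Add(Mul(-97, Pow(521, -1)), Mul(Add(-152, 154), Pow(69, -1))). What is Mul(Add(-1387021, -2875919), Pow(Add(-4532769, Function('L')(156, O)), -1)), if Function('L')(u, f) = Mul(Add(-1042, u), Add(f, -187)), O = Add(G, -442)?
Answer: Rational(153248430060, 142909343989) ≈ 1.0723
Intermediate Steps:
G = Rational(-5651, 35949) (G = Add(Mul(-97, Rational(1, 521)), Mul(2, Rational(1, 69))) = Add(Rational(-97, 521), Rational(2, 69)) = Rational(-5651, 35949) ≈ -0.15719)
O = Rational(-15895109, 35949) (O = Add(Rational(-5651, 35949), -442) = Rational(-15895109, 35949) ≈ -442.16)
Function('L')(u, f) = Mul(Add(-1042, u), Add(-187, f))
Mul(Add(-1387021, -2875919), Pow(Add(-4532769, Function('L')(156, O)), -1)) = Mul(Add(-1387021, -2875919), Pow(Add(-4532769, Add(194854, Mul(-1042, Rational(-15895109, 35949)), Mul(-187, 156), Mul(Rational(-15895109, 35949), 156))), -1)) = Mul(-4262940, Pow(Add(-4532769, Add(194854, Rational(31790218, 69), -29172, Rational(-826545668, 11983))), -1)) = Mul(-4262940, Pow(Add(-4532769, Rational(20039168792, 35949)), -1)) = Mul(-4262940, Pow(Rational(-142909343989, 35949), -1)) = Mul(-4262940, Rational(-35949, 142909343989)) = Rational(153248430060, 142909343989)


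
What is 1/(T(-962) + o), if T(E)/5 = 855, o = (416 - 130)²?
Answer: 1/86071 ≈ 1.1618e-5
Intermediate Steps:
o = 81796 (o = 286² = 81796)
T(E) = 4275 (T(E) = 5*855 = 4275)
1/(T(-962) + o) = 1/(4275 + 81796) = 1/86071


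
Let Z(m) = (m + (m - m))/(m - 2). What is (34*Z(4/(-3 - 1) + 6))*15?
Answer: 850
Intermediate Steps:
Z(m) = m/(-2 + m) (Z(m) = (m + 0)/(-2 + m) = m/(-2 + m))
(34*Z(4/(-3 - 1) + 6))*15 = (34*((4/(-3 - 1) + 6)/(-2 + (4/(-3 - 1) + 6))))*15 = (34*((4/(-4) + 6)/(-2 + (4/(-4) + 6))))*15 = (34*((4*(-¼) + 6)/(-2 + (4*(-¼) + 6))))*15 = (34*((-1 + 6)/(-2 + (-1 + 6))))*15 = (34*(5/(-2 + 5)))*15 = (34*(5/3))*15 = (170/3)*15 = 850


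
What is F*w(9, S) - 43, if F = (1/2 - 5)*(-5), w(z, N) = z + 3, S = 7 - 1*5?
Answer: 227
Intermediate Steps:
S = 2 (S = 7 - 5 = 2)
w(z, N) = 3 + z
F = 45/2 (F = (1/2 - 5)*(-5) = -9/2*(-5) = 45/2 ≈ 22.500)
F*w(9, S) - 43 = 45*(3 + 9)/2 - 43 = (45/2)*12 - 43 = 270 - 43 = 227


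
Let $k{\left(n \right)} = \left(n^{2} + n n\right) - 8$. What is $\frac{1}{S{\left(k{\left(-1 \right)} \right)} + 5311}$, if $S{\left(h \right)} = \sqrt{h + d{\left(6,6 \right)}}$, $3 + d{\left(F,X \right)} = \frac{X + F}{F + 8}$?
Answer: $\frac{37177}{197447104} - \frac{i \sqrt{399}}{197447104} \approx 0.00018829 - 1.0117 \cdot 10^{-7} i$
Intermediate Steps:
$d{\left(F,X \right)} = -3 + \frac{F + X}{8 + F}$ ($d{\left(F,X \right)} = -3 + \frac{X + F}{F + 8} = -3 + \frac{F + X}{8 + F}$)
$k{\left(n \right)} = -8 + 2 n^{2}$ ($k{\left(n \right)} = \left(n^{2} + n^{2}\right) - 8 = 2 n^{2} - 8 = -8 + 2 n^{2}$)
$S{\left(h \right)} = \sqrt{- \frac{15}{7} + h}$ ($S{\left(h \right)} = \sqrt{h + \frac{-24 + 6 - 12}{8 + 6}} = \sqrt{h + \frac{-24 + 6 - 12}{14}} = \sqrt{h + \frac{1}{14} \left(-30\right)} = \sqrt{h - \frac{15}{7}} = \sqrt{- \frac{15}{7} + h}$)
$\frac{1}{S{\left(k{\left(-1 \right)} \right)} + 5311} = \frac{1}{\frac{\sqrt{-105 + 49 \left(-8 + 2 \left(-1\right)^{2}\right)}}{7} + 5311} = \frac{1}{\frac{\sqrt{-105 + 49 \left(-8 + 2 \cdot 1\right)}}{7} + 5311} = \frac{1}{\frac{\sqrt{-105 + 49 \left(-8 + 2\right)}}{7} + 5311} = \frac{1}{\frac{\sqrt{-105 + 49 \left(-6\right)}}{7} + 5311} = \frac{1}{\frac{\sqrt{-105 - 294}}{7} + 5311} = \frac{1}{\frac{\sqrt{-399}}{7} + 5311} = \frac{1}{\frac{i \sqrt{399}}{7} + 5311} = \frac{1}{5311 + \frac{i \sqrt{399}}{7}}$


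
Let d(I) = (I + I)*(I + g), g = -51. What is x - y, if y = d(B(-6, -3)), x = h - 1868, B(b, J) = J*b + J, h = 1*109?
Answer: -679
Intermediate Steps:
h = 109
B(b, J) = J + J*b
x = -1759 (x = 109 - 1868 = -1759)
d(I) = 2*I*(-51 + I) (d(I) = (I + I)*(I - 51) = (2*I)*(-51 + I) = 2*I*(-51 + I))
y = -1080 (y = 2*(-3*(1 - 6))*(-51 - 3*(1 - 6)) = 2*(-3*(-5))*(-51 - 3*(-5)) = 2*15*(-51 + 15) = 2*15*(-36) = -1080)
x - y = -1759 - 1*(-1080) = -1759 + 1080 = -679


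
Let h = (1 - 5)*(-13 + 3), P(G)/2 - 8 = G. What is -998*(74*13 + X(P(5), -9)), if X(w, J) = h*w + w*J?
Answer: -1764464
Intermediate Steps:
P(G) = 16 + 2*G
h = 40 (h = -4*(-10) = 40)
X(w, J) = 40*w + J*w (X(w, J) = 40*w + w*J = 40*w + J*w)
-998*(74*13 + X(P(5), -9)) = -998*(74*13 + (16 + 2*5)*(40 - 9)) = -998*(962 + (16 + 10)*31) = -998*(962 + 26*31) = -998*(962 + 806) = -998*1768 = -1764464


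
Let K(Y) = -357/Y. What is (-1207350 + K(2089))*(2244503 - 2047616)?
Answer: -496579434419709/2089 ≈ -2.3771e+11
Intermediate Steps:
(-1207350 + K(2089))*(2244503 - 2047616) = (-1207350 - 357/2089)*(2244503 - 2047616) = (-1207350 - 357*1/2089)*196887 = (-1207350 - 357/2089)*196887 = -2522154507/2089*196887 = -496579434419709/2089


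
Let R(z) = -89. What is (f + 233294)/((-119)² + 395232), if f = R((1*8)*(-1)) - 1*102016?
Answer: 131189/409393 ≈ 0.32045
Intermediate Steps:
f = -102105 (f = -89 - 1*102016 = -89 - 102016 = -102105)
(f + 233294)/((-119)² + 395232) = (-102105 + 233294)/((-119)² + 395232) = 131189/(14161 + 395232) = 131189/409393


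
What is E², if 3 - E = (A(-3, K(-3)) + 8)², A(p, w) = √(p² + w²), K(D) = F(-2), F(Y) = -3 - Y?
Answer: 7601 + 2272*√10 ≈ 14786.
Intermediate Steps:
K(D) = -1 (K(D) = -3 - 1*(-2) = -3 + 2 = -1)
E = 3 - (8 + √10)² (E = 3 - (√((-3)² + (-1)²) + 8)² = 3 - (√(9 + 1) + 8)² = 3 - (√10 + 8)² = 3 - (8 + √10)² ≈ -121.60)
E² = (3 - (8 + √10)²)²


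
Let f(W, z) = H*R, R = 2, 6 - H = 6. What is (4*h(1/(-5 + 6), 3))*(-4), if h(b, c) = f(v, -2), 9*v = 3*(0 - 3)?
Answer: 0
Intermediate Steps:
H = 0 (H = 6 - 1*6 = 6 - 6 = 0)
v = -1 (v = (3*(0 - 3))/9 = (3*(-3))/9 = (1/9)*(-9) = -1)
f(W, z) = 0 (f(W, z) = 0*2 = 0)
h(b, c) = 0
(4*h(1/(-5 + 6), 3))*(-4) = (4*0)*(-4) = 0*(-4) = 0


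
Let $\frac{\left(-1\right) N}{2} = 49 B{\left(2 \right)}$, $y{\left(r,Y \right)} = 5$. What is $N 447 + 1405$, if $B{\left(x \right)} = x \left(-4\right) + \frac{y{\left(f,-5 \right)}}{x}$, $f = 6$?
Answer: $242338$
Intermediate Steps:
$B{\left(x \right)} = - 4 x + \frac{5}{x}$ ($B{\left(x \right)} = x \left(-4\right) + \frac{5}{x} = - 4 x + \frac{5}{x}$)
$N = 539$ ($N = - 2 \cdot 49 \left(\left(-4\right) 2 + \frac{5}{2}\right) = - 2 \cdot 49 \left(-8 + 5 \cdot \frac{1}{2}\right) = - 2 \cdot 49 \left(-8 + \frac{5}{2}\right) = - 2 \cdot 49 \left(- \frac{11}{2}\right) = \left(-2\right) \left(- \frac{539}{2}\right) = 539$)
$N 447 + 1405 = 539 \cdot 447 + 1405 = 240933 + 1405 = 242338$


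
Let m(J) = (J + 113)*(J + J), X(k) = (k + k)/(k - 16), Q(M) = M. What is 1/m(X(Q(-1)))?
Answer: 289/7692 ≈ 0.037571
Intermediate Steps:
X(k) = 2*k/(-16 + k) (X(k) = (2*k)/(-16 + k) = 2*k/(-16 + k))
m(J) = 2*J*(113 + J) (m(J) = (113 + J)*(2*J) = 2*J*(113 + J))
1/m(X(Q(-1))) = 1/(2*(2*(-1)/(-16 - 1))*(113 + 2*(-1)/(-16 - 1))) = 1/(2*(2*(-1)/(-17))*(113 + 2*(-1)/(-17))) = 1/(2*(2*(-1)*(-1/17))*(113 + 2*(-1)*(-1/17))) = 1/(2*(2/17)*(113 + 2/17)) = 1/(2*(2/17)*(1923/17)) = 1/(7692/289) = 289/7692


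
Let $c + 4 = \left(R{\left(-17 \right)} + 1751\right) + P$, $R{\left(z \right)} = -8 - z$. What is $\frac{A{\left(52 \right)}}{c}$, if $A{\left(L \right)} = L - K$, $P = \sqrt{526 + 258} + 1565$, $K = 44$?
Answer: $\frac{8}{3349} \approx 0.0023888$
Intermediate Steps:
$P = 1593$ ($P = \sqrt{784} + 1565 = 28 + 1565 = 1593$)
$A{\left(L \right)} = -44 + L$ ($A{\left(L \right)} = L - 44 = -44 + L$)
$c = 3349$ ($c = -4 + \left(\left(\left(-8 - -17\right) + 1751\right) + 1593\right) = -4 + \left(\left(\left(-8 + 17\right) + 1751\right) + 1593\right) = -4 + \left(\left(9 + 1751\right) + 1593\right) = -4 + \left(1760 + 1593\right) = -4 + 3353 = 3349$)
$\frac{A{\left(52 \right)}}{c} = \frac{-44 + 52}{3349} = 8 \cdot \frac{1}{3349} = \frac{8}{3349}$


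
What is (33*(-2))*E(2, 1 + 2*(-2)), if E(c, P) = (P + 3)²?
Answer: 0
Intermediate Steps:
E(c, P) = (3 + P)²
(33*(-2))*E(2, 1 + 2*(-2)) = (33*(-2))*(3 + (1 + 2*(-2)))² = -66*(3 + (1 - 4))² = -66*(3 - 3)² = -66*0² = -66*0 = 0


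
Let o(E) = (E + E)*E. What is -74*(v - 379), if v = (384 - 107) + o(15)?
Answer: -25752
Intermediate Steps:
o(E) = 2*E² (o(E) = (2*E)*E = 2*E²)
v = 727 (v = (384 - 107) + 2*15² = 277 + 2*225 = 277 + 450 = 727)
-74*(v - 379) = -74*(727 - 379) = -74*348 = -25752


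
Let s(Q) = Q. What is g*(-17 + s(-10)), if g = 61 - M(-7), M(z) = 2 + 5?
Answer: -1458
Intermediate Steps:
M(z) = 7
g = 54 (g = 61 - 1*7 = 61 - 7 = 54)
g*(-17 + s(-10)) = 54*(-17 - 10) = 54*(-27) = -1458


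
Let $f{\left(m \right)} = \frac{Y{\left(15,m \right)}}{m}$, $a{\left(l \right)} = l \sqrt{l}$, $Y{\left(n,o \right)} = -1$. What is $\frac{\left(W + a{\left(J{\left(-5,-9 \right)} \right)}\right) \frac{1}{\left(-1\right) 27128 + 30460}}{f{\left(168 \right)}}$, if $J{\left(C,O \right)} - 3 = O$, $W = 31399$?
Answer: $- \frac{11082}{7} + \frac{36 i \sqrt{6}}{119} \approx -1583.1 + 0.74102 i$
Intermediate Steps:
$J{\left(C,O \right)} = 3 + O$
$a{\left(l \right)} = l^{\frac{3}{2}}$
$f{\left(m \right)} = - \frac{1}{m}$
$\frac{\left(W + a{\left(J{\left(-5,-9 \right)} \right)}\right) \frac{1}{\left(-1\right) 27128 + 30460}}{f{\left(168 \right)}} = \frac{\left(31399 + \left(3 - 9\right)^{\frac{3}{2}}\right) \frac{1}{\left(-1\right) 27128 + 30460}}{\left(-1\right) \frac{1}{168}} = \frac{\left(31399 + \left(-6\right)^{\frac{3}{2}}\right) \frac{1}{-27128 + 30460}}{\left(-1\right) \frac{1}{168}} = \frac{\left(31399 - 6 i \sqrt{6}\right) \frac{1}{3332}}{- \frac{1}{168}} = \left(31399 - 6 i \sqrt{6}\right) \frac{1}{3332} \left(-168\right) = \left(\frac{1847}{196} - \frac{3 i \sqrt{6}}{1666}\right) \left(-168\right) = - \frac{11082}{7} + \frac{36 i \sqrt{6}}{119}$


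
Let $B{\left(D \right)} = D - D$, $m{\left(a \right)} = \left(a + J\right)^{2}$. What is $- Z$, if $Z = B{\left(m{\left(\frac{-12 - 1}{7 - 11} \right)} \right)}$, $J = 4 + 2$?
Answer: $0$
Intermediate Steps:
$J = 6$
$m{\left(a \right)} = \left(6 + a\right)^{2}$ ($m{\left(a \right)} = \left(a + 6\right)^{2} = \left(6 + a\right)^{2}$)
$B{\left(D \right)} = 0$
$Z = 0$
$- Z = \left(-1\right) 0 = 0$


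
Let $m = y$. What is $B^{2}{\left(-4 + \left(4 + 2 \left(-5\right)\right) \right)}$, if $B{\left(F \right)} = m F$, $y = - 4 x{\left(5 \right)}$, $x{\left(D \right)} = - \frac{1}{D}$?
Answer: $64$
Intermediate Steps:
$y = \frac{4}{5}$ ($y = - 4 \left(- \frac{1}{5}\right) = - 4 \left(\left(-1\right) \frac{1}{5}\right) = \left(-4\right) \left(- \frac{1}{5}\right) = \frac{4}{5} \approx 0.8$)
$m = \frac{4}{5} \approx 0.8$
$B{\left(F \right)} = \frac{4 F}{5}$
$B^{2}{\left(-4 + \left(4 + 2 \left(-5\right)\right) \right)} = \left(\frac{4 \left(-4 + \left(4 + 2 \left(-5\right)\right)\right)}{5}\right)^{2} = \left(\frac{4 \left(-4 + \left(4 - 10\right)\right)}{5}\right)^{2} = \left(\frac{4 \left(-4 - 6\right)}{5}\right)^{2} = \left(\frac{4}{5} \left(-10\right)\right)^{2} = \left(-8\right)^{2} = 64$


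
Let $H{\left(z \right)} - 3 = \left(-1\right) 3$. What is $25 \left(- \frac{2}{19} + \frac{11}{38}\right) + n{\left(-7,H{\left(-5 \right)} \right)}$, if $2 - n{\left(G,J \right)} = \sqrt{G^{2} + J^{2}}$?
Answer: $- \frac{15}{38} \approx -0.39474$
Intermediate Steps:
$H{\left(z \right)} = 0$ ($H{\left(z \right)} = 3 - 3 = 0$)
$n{\left(G,J \right)} = 2 - \sqrt{G^{2} + J^{2}}$
$25 \left(- \frac{2}{19} + \frac{11}{38}\right) + n{\left(-7,H{\left(-5 \right)} \right)} = 25 \left(- \frac{2}{19} + \frac{11}{38}\right) + \left(2 - \sqrt{\left(-7\right)^{2} + 0^{2}}\right) = 25 \left(\left(-2\right) \frac{1}{19} + 11 \cdot \frac{1}{38}\right) + \left(2 - \sqrt{49 + 0}\right) = 25 \left(- \frac{2}{19} + \frac{11}{38}\right) + \left(2 - \sqrt{49}\right) = 25 \cdot \frac{7}{38} + \left(2 - 7\right) = \frac{175}{38} + \left(2 - 7\right) = \frac{175}{38} - 5 = - \frac{15}{38}$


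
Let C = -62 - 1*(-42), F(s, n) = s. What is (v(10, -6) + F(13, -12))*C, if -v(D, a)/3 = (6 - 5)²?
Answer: -200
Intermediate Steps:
v(D, a) = -3 (v(D, a) = -3*(6 - 5)² = -3*1² = -3*1 = -3)
C = -20 (C = -62 + 42 = -20)
(v(10, -6) + F(13, -12))*C = (-3 + 13)*(-20) = 10*(-20) = -200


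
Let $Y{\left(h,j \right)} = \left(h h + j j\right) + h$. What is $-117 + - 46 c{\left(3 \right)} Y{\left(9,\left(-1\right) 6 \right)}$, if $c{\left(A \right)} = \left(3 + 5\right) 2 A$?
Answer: $-278325$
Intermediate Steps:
$Y{\left(h,j \right)} = h + h^{2} + j^{2}$ ($Y{\left(h,j \right)} = \left(h^{2} + j^{2}\right) + h = h + h^{2} + j^{2}$)
$c{\left(A \right)} = 16 A$ ($c{\left(A \right)} = 8 \cdot 2 A = 16 A$)
$-117 + - 46 c{\left(3 \right)} Y{\left(9,\left(-1\right) 6 \right)} = -117 + - 46 \cdot 16 \cdot 3 \left(9 + 9^{2} + \left(\left(-1\right) 6\right)^{2}\right) = -117 + \left(-46\right) 48 \left(9 + 81 + \left(-6\right)^{2}\right) = -117 - 2208 \left(9 + 81 + 36\right) = -117 - 278208 = -278325$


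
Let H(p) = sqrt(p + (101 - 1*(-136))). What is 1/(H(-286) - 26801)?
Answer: -26801/718293650 - 7*I/718293650 ≈ -3.7312e-5 - 9.7453e-9*I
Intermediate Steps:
H(p) = sqrt(237 + p) (H(p) = sqrt(p + (101 + 136)) = sqrt(p + 237) = sqrt(237 + p))
1/(H(-286) - 26801) = 1/(sqrt(237 - 286) - 26801) = 1/(sqrt(-49) - 26801) = 1/(7*I - 26801) = 1/(-26801 + 7*I) = (-26801 - 7*I)/718293650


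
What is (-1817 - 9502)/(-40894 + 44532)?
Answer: -11319/3638 ≈ -3.1113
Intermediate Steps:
(-1817 - 9502)/(-40894 + 44532) = -11319/3638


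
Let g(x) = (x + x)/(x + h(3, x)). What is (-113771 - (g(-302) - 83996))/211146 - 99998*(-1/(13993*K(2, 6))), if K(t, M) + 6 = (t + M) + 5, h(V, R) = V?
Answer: 5441049155813/6183906591954 ≈ 0.87987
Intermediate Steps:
K(t, M) = -1 + M + t (K(t, M) = -6 + ((t + M) + 5) = -6 + ((M + t) + 5) = -6 + (5 + M + t) = -1 + M + t)
g(x) = 2*x/(3 + x) (g(x) = (x + x)/(x + 3) = (2*x)/(3 + x) = 2*x/(3 + x))
(-113771 - (g(-302) - 83996))/211146 - 99998*(-1/(13993*K(2, 6))) = (-113771 - (2*(-302)/(3 - 302) - 83996))/211146 - 99998*(-1/(13993*(-1 + 6 + 2))) = (-113771 - (2*(-302)/(-299) - 83996))*(1/211146) - 99998/((-13993*7)) = (-113771 - (2*(-302)*(-1/299) - 83996))*(1/211146) - 99998/(-97951) = (-113771 - (604/299 - 83996))*(1/211146) - 99998*(-1/97951) = (-113771 - 1*(-25114200/299))*(1/211146) + 99998/97951 = (-113771 + 25114200/299)*(1/211146) + 99998/97951 = -8903329/299*1/211146 + 99998/97951 = -8903329/63132654 + 99998/97951 = 5441049155813/6183906591954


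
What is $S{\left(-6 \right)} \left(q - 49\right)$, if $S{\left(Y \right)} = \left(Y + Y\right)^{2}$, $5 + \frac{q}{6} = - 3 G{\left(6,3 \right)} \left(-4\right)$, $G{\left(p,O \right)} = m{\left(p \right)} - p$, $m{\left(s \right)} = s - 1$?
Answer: $-21744$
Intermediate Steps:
$m{\left(s \right)} = -1 + s$ ($m{\left(s \right)} = s - 1 = -1 + s$)
$G{\left(p,O \right)} = -1$ ($G{\left(p,O \right)} = \left(-1 + p\right) - p = -1$)
$q = -102$ ($q = -30 + 6 \left(-3\right) \left(-1\right) \left(-4\right) = -30 + 6 \cdot 3 \left(-4\right) = -30 + 6 \left(-12\right) = -30 - 72 = -102$)
$S{\left(Y \right)} = 4 Y^{2}$ ($S{\left(Y \right)} = \left(2 Y\right)^{2} = 4 Y^{2}$)
$S{\left(-6 \right)} \left(q - 49\right) = 4 \left(-6\right)^{2} \left(-102 - 49\right) = 4 \cdot 36 \left(-151\right) = 144 \left(-151\right) = -21744$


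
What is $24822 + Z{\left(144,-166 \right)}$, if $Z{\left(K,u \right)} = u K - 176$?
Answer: $742$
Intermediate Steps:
$Z{\left(K,u \right)} = -176 + K u$ ($Z{\left(K,u \right)} = K u - 176 = -176 + K u$)
$24822 + Z{\left(144,-166 \right)} = 24822 + \left(-176 + 144 \left(-166\right)\right) = 24822 - 24080 = 742$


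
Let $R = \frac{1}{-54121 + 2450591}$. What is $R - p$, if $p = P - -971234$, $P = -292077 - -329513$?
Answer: $- \frac{2417247394899}{2396470} \approx -1.0087 \cdot 10^{6}$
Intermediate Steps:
$P = 37436$ ($P = -292077 + 329513 = 37436$)
$p = 1008670$ ($p = 37436 - -971234 = 37436 + 971234 = 1008670$)
$R = \frac{1}{2396470} \approx 4.1728 \cdot 10^{-7}$
$R - p = \frac{1}{2396470} - 1008670 = - \frac{2417247394899}{2396470}$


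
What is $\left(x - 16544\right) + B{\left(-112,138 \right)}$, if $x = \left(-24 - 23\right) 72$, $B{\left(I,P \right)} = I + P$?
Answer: $-19902$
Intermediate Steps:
$x = -3384$ ($x = \left(-47\right) 72 = -3384$)
$\left(x - 16544\right) + B{\left(-112,138 \right)} = \left(-3384 - 16544\right) + \left(-112 + 138\right) = -19928 + 26 = -19902$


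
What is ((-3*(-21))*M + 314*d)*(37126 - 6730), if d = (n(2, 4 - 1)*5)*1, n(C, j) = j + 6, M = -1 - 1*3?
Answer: 421835688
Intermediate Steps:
M = -4 (M = -1 - 3 = -4)
n(C, j) = 6 + j
d = 45 (d = ((6 + (4 - 1))*5)*1 = ((6 + 3)*5)*1 = (9*5)*1 = 45*1 = 45)
((-3*(-21))*M + 314*d)*(37126 - 6730) = (-3*(-21)*(-4) + 314*45)*(37126 - 6730) = (63*(-4) + 14130)*30396 = (-252 + 14130)*30396 = 13878*30396 = 421835688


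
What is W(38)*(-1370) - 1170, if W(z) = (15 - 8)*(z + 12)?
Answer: -480670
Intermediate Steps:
W(z) = 84 + 7*z (W(z) = 7*(12 + z) = 84 + 7*z)
W(38)*(-1370) - 1170 = (84 + 7*38)*(-1370) - 1170 = (84 + 266)*(-1370) - 1170 = 350*(-1370) - 1170 = -479500 - 1170 = -480670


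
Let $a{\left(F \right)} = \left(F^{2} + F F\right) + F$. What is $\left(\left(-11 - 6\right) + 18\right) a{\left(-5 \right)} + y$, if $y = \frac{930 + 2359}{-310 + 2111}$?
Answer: $\frac{84334}{1801} \approx 46.826$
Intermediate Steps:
$a{\left(F \right)} = F + 2 F^{2}$ ($a{\left(F \right)} = \left(F^{2} + F^{2}\right) + F = 2 F^{2} + F = F + 2 F^{2}$)
$y = \frac{3289}{1801} \approx 1.8262$
$\left(\left(-11 - 6\right) + 18\right) a{\left(-5 \right)} + y = \left(\left(-11 - 6\right) + 18\right) \left(- 5 \left(1 + 2 \left(-5\right)\right)\right) + \frac{3289}{1801} = \left(\left(-11 - 6\right) + 18\right) \left(- 5 \left(1 - 10\right)\right) + \frac{3289}{1801} = \left(-17 + 18\right) \left(\left(-5\right) \left(-9\right)\right) + \frac{3289}{1801} = 1 \cdot 45 + \frac{3289}{1801} = 45 + \frac{3289}{1801} = \frac{84334}{1801}$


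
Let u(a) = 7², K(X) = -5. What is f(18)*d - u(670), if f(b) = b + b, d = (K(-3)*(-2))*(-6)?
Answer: -2209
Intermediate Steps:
d = -60 (d = -5*(-2)*(-6) = 10*(-6) = -60)
u(a) = 49
f(b) = 2*b
f(18)*d - u(670) = (2*18)*(-60) - 1*49 = 36*(-60) - 49 = -2160 - 49 = -2209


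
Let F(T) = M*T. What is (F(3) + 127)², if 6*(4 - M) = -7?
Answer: 81225/4 ≈ 20306.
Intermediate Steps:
M = 31/6 (M = 4 - ⅙*(-7) = 4 + 7/6 = 31/6 ≈ 5.1667)
F(T) = 31*T/6
(F(3) + 127)² = ((31/6)*3 + 127)² = (31/2 + 127)² = (285/2)² = 81225/4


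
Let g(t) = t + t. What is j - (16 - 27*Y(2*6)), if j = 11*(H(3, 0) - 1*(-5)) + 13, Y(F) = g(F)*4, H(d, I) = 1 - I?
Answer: 2655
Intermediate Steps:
g(t) = 2*t
Y(F) = 8*F (Y(F) = (2*F)*4 = 8*F)
j = 79 (j = 11*((1 - 1*0) - 1*(-5)) + 13 = 11*((1 + 0) + 5) + 13 = 11*(1 + 5) + 13 = 11*6 + 13 = 66 + 13 = 79)
j - (16 - 27*Y(2*6)) = 79 - (16 - 216*2*6) = 79 - (16 - 216*12) = 79 - (16 - 27*96) = 79 - (16 - 2592) = 79 - 1*(-2576) = 79 + 2576 = 2655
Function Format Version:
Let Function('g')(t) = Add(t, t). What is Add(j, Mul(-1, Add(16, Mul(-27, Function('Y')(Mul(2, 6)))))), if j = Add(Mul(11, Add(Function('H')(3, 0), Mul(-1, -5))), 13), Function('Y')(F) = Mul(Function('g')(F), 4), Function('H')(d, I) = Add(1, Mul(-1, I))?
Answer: 2655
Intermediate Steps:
Function('g')(t) = Mul(2, t)
Function('Y')(F) = Mul(8, F) (Function('Y')(F) = Mul(Mul(2, F), 4) = Mul(8, F))
j = 79 (j = Add(Mul(11, Add(Add(1, Mul(-1, 0)), Mul(-1, -5))), 13) = Add(Mul(11, Add(Add(1, 0), 5)), 13) = Add(Mul(11, Add(1, 5)), 13) = Add(Mul(11, 6), 13) = Add(66, 13) = 79)
Add(j, Mul(-1, Add(16, Mul(-27, Function('Y')(Mul(2, 6)))))) = Add(79, Mul(-1, Add(16, Mul(-27, Mul(8, Mul(2, 6)))))) = Add(79, Mul(-1, Add(16, Mul(-27, Mul(8, 12))))) = Add(79, Mul(-1, Add(16, Mul(-27, 96)))) = Add(79, Mul(-1, Add(16, -2592))) = Add(79, Mul(-1, -2576)) = Add(79, 2576) = 2655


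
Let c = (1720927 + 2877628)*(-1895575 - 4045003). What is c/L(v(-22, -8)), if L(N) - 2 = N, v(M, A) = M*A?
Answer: -13659037332395/89 ≈ -1.5347e+11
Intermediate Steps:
v(M, A) = A*M
c = -27318074664790 (c = 4598555*(-5940578) = -27318074664790)
L(N) = 2 + N
c/L(v(-22, -8)) = -27318074664790/(2 - 8*(-22)) = -27318074664790/(2 + 176) = -27318074664790/178 = -27318074664790*1/178 = -13659037332395/89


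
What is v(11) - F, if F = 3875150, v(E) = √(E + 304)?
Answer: -3875150 + 3*√35 ≈ -3.8751e+6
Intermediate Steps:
v(E) = √(304 + E)
v(11) - F = √(304 + 11) - 1*3875150 = √315 - 3875150 = 3*√35 - 3875150 = -3875150 + 3*√35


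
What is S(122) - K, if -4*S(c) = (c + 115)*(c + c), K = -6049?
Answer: -8408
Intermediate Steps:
S(c) = -c*(115 + c)/2 (S(c) = -(c + 115)*(c + c)/4 = -(115 + c)*2*c/4 = -c*(115 + c)/2)
S(122) - K = -½*122*(115 + 122) - 1*(-6049) = -½*122*237 + 6049 = -14457 + 6049 = -8408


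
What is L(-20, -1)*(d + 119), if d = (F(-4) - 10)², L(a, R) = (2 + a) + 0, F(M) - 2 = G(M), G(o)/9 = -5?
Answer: -52704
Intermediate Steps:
G(o) = -45 (G(o) = 9*(-5) = -45)
F(M) = -43 (F(M) = 2 - 45 = -43)
L(a, R) = 2 + a
d = 2809 (d = (-43 - 10)² = (-53)² = 2809)
L(-20, -1)*(d + 119) = (2 - 20)*(2809 + 119) = -18*2928 = -52704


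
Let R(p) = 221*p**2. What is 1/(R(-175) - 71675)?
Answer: 1/6696450 ≈ 1.4933e-7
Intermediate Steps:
1/(R(-175) - 71675) = 1/(221*(-175)**2 - 71675) = 1/(221*30625 - 71675) = 1/(6768125 - 71675) = 1/6696450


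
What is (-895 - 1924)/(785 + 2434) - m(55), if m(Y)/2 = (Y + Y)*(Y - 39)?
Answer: -11333699/3219 ≈ -3520.9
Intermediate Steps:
m(Y) = 4*Y*(-39 + Y) (m(Y) = 2*((Y + Y)*(Y - 39)) = 2*((2*Y)*(-39 + Y)) = 2*(2*Y*(-39 + Y)) = 4*Y*(-39 + Y))
(-895 - 1924)/(785 + 2434) - m(55) = (-895 - 1924)/(785 + 2434) - 4*55*(-39 + 55) = -2819/3219 - 4*55*16 = -2819*1/3219 - 1*3520 = -2819/3219 - 3520 = -11333699/3219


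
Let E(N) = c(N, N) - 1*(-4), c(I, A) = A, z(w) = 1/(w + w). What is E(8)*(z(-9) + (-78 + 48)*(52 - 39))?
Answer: -14042/3 ≈ -4680.7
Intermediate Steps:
z(w) = 1/(2*w)
E(N) = 4 + N (E(N) = N - 1*(-4) = N + 4 = 4 + N)
E(8)*(z(-9) + (-78 + 48)*(52 - 39)) = (4 + 8)*((½)/(-9) + (-78 + 48)*(52 - 39)) = 12*((½)*(-⅑) - 30*13) = 12*(-1/18 - 390) = 12*(-7021/18) = -14042/3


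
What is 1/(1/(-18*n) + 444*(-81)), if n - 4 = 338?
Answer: -6156/221394385 ≈ -2.7806e-5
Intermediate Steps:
n = 342 (n = 4 + 338 = 342)
1/(1/(-18*n) + 444*(-81)) = 1/(1/(-18*342) + 444*(-81)) = 1/(1/(-6156) - 35964) = 1/(-1/6156 - 35964) = 1/(-221394385/6156) = -6156/221394385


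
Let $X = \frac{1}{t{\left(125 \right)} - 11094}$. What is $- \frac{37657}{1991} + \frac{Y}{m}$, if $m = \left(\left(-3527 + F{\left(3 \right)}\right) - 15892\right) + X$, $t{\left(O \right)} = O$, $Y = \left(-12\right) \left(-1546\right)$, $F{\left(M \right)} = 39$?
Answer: $- \frac{8410258029205}{423245229011} \approx -19.871$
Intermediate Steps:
$Y = 18552$
$X = - \frac{1}{10969}$ ($X = \frac{1}{125 - 11094} = \frac{1}{-10969} = - \frac{1}{10969} \approx -9.1166 \cdot 10^{-5}$)
$m = - \frac{212579221}{10969}$ ($m = \left(\left(-3527 + 39\right) - 15892\right) - \frac{1}{10969} = \left(-3488 - 15892\right) - \frac{1}{10969} = -19380 - \frac{1}{10969} = - \frac{212579221}{10969} \approx -19380.0$)
$- \frac{37657}{1991} + \frac{Y}{m} = - \frac{37657}{1991} + \frac{18552}{- \frac{212579221}{10969}} = \left(-37657\right) \frac{1}{1991} + 18552 \left(- \frac{10969}{212579221}\right) = - \frac{37657}{1991} - \frac{203496888}{212579221} = - \frac{8410258029205}{423245229011}$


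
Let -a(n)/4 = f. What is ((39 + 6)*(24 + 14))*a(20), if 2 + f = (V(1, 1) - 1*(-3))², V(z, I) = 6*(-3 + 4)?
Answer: -540360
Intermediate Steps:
V(z, I) = 6 (V(z, I) = 6*1 = 6)
f = 79 (f = -2 + (6 - 1*(-3))² = -2 + (6 + 3)² = -2 + 9² = -2 + 81 = 79)
a(n) = -316 (a(n) = -4*79 = -316)
((39 + 6)*(24 + 14))*a(20) = ((39 + 6)*(24 + 14))*(-316) = (45*38)*(-316) = 1710*(-316) = -540360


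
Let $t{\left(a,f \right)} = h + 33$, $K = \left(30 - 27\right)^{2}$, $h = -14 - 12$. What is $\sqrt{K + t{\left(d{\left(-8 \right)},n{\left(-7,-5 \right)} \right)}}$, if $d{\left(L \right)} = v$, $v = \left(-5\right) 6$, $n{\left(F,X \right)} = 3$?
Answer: $4$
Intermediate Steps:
$h = -26$
$K = 9$ ($K = 3^{2} = 9$)
$v = -30$
$d{\left(L \right)} = -30$
$t{\left(a,f \right)} = 7$ ($t{\left(a,f \right)} = -26 + 33 = 7$)
$\sqrt{K + t{\left(d{\left(-8 \right)},n{\left(-7,-5 \right)} \right)}} = \sqrt{9 + 7} = \sqrt{16} = 4$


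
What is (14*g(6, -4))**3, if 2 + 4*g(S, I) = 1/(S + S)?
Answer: -4173281/13824 ≈ -301.89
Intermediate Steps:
g(S, I) = -1/2 + 1/(8*S) (g(S, I) = -1/2 + 1/(4*(S + S)) = -1/2 + 1/(4*((2*S))) = -1/2 + (1/(2*S))/4 = -1/2 + 1/(8*S))
(14*g(6, -4))**3 = (14*((1/8)*(1 - 4*6)/6))**3 = (14*((1/8)*(1/6)*(1 - 24)))**3 = (14*((1/8)*(1/6)*(-23)))**3 = (14*(-23/48))**3 = (-161/24)**3 = -4173281/13824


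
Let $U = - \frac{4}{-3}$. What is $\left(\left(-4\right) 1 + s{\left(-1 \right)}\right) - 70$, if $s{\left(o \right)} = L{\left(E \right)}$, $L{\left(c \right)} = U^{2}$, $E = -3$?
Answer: $- \frac{650}{9} \approx -72.222$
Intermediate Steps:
$U = \frac{4}{3}$ ($U = \left(-4\right) \left(- \frac{1}{3}\right) = \frac{4}{3} \approx 1.3333$)
$L{\left(c \right)} = \frac{16}{9}$ ($L{\left(c \right)} = \left(\frac{4}{3}\right)^{2} = \frac{16}{9}$)
$s{\left(o \right)} = \frac{16}{9}$
$\left(\left(-4\right) 1 + s{\left(-1 \right)}\right) - 70 = \left(\left(-4\right) 1 + \frac{16}{9}\right) - 70 = \left(-4 + \frac{16}{9}\right) - 70 = - \frac{20}{9} - 70 = - \frac{650}{9}$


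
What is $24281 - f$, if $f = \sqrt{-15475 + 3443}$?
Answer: $24281 - 16 i \sqrt{47} \approx 24281.0 - 109.69 i$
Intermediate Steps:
$f = 16 i \sqrt{47}$ ($f = \sqrt{-12032} = 16 i \sqrt{47} \approx 109.69 i$)
$24281 - f = 24281 - 16 i \sqrt{47}$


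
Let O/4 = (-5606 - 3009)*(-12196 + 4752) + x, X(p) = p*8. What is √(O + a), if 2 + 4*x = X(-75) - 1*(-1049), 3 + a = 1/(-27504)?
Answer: √1347570874512385/2292 ≈ 16016.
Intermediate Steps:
X(p) = 8*p
a = -82513/27504 (a = -3 + 1/(-27504) = -3 - 1/27504 = -82513/27504 ≈ -3.0000)
x = 447/4 (x = -½ + (8*(-75) - 1*(-1049))/4 = -½ + (-600 + 1049)/4 = -½ + (¼)*449 = -½ + 449/4 = 447/4 ≈ 111.75)
O = 256520687 (O = 4*((-5606 - 3009)*(-12196 + 4752) + 447/4) = 4*(-8615*(-7444) + 447/4) = 4*(64130060 + 447/4) = 4*(256520687/4) = 256520687)
√(O + a) = √(256520687 - 82513/27504) = √(7055344892735/27504) = √1347570874512385/2292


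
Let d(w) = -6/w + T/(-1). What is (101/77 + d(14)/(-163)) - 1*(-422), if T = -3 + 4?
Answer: 5313095/12551 ≈ 423.32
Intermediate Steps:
T = 1
d(w) = -1 - 6/w (d(w) = -6/w + 1/(-1) = -6/w + 1*(-1) = -6/w - 1 = -1 - 6/w)
(101/77 + d(14)/(-163)) - 1*(-422) = (101/77 + ((-6 - 1*14)/14)/(-163)) - 1*(-422) = (101*(1/77) + ((-6 - 14)/14)*(-1/163)) + 422 = (101/77 + ((1/14)*(-20))*(-1/163)) + 422 = (101/77 - 10/7*(-1/163)) + 422 = (101/77 + 10/1141) + 422 = 16573/12551 + 422 = 5313095/12551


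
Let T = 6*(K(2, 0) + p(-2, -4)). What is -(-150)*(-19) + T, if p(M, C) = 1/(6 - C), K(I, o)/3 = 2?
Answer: -14067/5 ≈ -2813.4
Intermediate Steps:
K(I, o) = 6 (K(I, o) = 3*2 = 6)
T = 183/5 (T = 6*(6 - 1/(-6 - 4)) = 6*(6 - 1/(-10)) = 6*(6 - 1*(-1/10)) = 6*(6 + 1/10) = 6*(61/10) = 183/5 ≈ 36.600)
-(-150)*(-19) + T = -(-150)*(-19) + 183/5 = -150*19 + 183/5 = -2850 + 183/5 = -14067/5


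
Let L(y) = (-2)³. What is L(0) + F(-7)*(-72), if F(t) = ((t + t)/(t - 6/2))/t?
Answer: 32/5 ≈ 6.4000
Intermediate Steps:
L(y) = -8
F(t) = 2/(-3 + t) (F(t) = ((2*t)/(t - 6*½))/t = ((2*t)/(t - 3))/t = ((2*t)/(-3 + t))/t = (2*t/(-3 + t))/t = 2/(-3 + t))
L(0) + F(-7)*(-72) = -8 + (2/(-3 - 7))*(-72) = -8 + (2/(-10))*(-72) = -8 + (2*(-⅒))*(-72) = -8 - ⅕*(-72) = -8 + 72/5 = 32/5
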